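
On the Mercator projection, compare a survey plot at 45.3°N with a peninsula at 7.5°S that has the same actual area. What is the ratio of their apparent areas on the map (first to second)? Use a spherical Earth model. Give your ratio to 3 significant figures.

1.99

Mercator is conformal with k = sec φ, so areal scale = k² = sec²φ.
At 45.3°: sec²(45.3°) = 1/0.7034² = 2.021.
At 7.5°: sec²(7.5°) = 1/0.9914² = 1.017.
Ratio = 2.021/1.017 = cos²(7.5°)/cos²(45.3°) ≈ 1.99.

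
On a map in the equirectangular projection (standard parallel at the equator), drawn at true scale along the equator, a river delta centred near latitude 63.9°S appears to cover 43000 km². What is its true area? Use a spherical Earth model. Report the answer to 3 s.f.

18900 km²

Plate carrée maps x = Rλ, y = Rφ. The meridian scale is h = 1 and the parallel scale is k = 1/cos φ = sec φ.
Areal scale = h·k = 1 × sec φ; at 63.9°, h = 1.000, k = 2.273, so h·k = 2.273.
True area = apparent / (areal scale) = 43000 / 2.273 ≈ 18900 km².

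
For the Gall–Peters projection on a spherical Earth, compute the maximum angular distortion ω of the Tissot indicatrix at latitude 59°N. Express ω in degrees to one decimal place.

The Gall–Peters projection is cylindrical equal-area with φ₀ = 45°. Cylindrical equal-area (φ₀ = 45°): h = cos φ / cos 45° along meridians, k = cos 45° / cos φ along parallels; h·k = 1.
At 59°: h = 0.7284, k = 1.373; principal scales a = 1.373, b = 0.7284.
sin(ω/2) = (a − b)/(a + b) = 0.6445/2.101 = 0.3067, so ω = 2 arcsin(0.3067) ≈ 35.7°.

35.7°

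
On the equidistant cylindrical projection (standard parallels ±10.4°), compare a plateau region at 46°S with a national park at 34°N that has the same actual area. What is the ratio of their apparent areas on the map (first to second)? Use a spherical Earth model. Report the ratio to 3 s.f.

1.19

The equidistant cylindrical projection with φ₀ = 10.4° has h = 1 (meridians true) and k = cos φ₀ / cos φ along parallels.
Areal scale at 46°: h·k = 1.000 × 1.416 = 1.416.
Areal scale at 34°: h·k = 1.000 × 1.186 = 1.186.
Ratio = 1.416/1.186 ≈ 1.19.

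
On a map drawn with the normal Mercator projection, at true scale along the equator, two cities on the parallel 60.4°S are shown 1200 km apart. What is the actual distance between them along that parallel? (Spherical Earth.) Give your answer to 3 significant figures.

The Mercator projection is conformal; its linear scale factor is the same in every direction and equals sec φ = 1/cos φ.
Along the parallel at 60.4°, map distances are exaggerated by k = sec 60.4° = 2.025.
True distance = 1200 / 2.025 = 1200 × cos 60.4° ≈ 593 km.

593 km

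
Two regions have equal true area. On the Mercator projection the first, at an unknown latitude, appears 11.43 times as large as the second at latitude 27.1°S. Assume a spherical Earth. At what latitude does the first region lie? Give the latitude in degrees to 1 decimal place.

74.7°

On Mercator, (apparent₁)/(apparent₂) = sec²φ₁ / sec²φ₂ when true areas are equal.
cos²φ₂ / cos²φ₁ = 11.43  ⇒  cos φ₁ = cos 27.1° / √11.43 = 0.8902/3.381 = 0.2633.
φ₁ = arccos(0.2633) ≈ 74.7°.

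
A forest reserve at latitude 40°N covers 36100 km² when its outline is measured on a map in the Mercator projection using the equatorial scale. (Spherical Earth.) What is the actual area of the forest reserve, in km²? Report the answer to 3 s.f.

The Mercator projection is conformal; its linear scale factor is the same in every direction and equals sec φ = 1/cos φ.
Areal scale = k² = sec²φ = 1/cos²(40°) = 1/0.7660² = 1.704.
True area = apparent / (areal scale) = 36100 / 1.704 ≈ 21200 km².

21200 km²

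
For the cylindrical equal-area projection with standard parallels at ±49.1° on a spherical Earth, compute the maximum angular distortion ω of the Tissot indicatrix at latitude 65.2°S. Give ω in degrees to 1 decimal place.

Cylindrical equal-area (φ₀ = 49.1°): h = cos φ / cos 49.1° along meridians, k = cos 49.1° / cos φ along parallels; h·k = 1.
At 65.2°: h = 0.6406, k = 1.561; principal scales a = 1.561, b = 0.6406.
sin(ω/2) = (a − b)/(a + b) = 0.9203/2.202 = 0.4180, so ω = 2 arcsin(0.4180) ≈ 49.4°.

49.4°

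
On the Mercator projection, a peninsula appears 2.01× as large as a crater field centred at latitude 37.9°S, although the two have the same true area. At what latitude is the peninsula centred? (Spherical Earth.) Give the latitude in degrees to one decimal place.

56.2°

On Mercator, (apparent₁)/(apparent₂) = sec²φ₁ / sec²φ₂ when true areas are equal.
cos²φ₂ / cos²φ₁ = 2.01  ⇒  cos φ₁ = cos 37.9° / √2.01 = 0.7891/1.418 = 0.5566.
φ₁ = arccos(0.5566) ≈ 56.2°.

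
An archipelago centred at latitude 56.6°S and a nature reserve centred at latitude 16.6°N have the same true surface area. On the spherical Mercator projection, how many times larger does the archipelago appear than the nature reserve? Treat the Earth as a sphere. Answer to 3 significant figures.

Mercator is conformal with k = sec φ, so areal scale = k² = sec²φ.
At 56.6°: sec²(56.6°) = 1/0.5505² = 3.300.
At 16.6°: sec²(16.6°) = 1/0.9583² = 1.089.
Ratio = 3.300/1.089 = cos²(16.6°)/cos²(56.6°) ≈ 3.03.

3.03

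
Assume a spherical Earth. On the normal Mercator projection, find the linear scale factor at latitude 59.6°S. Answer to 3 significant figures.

1.98

For Mercator, h = k = sec φ (a conformal cylindrical projection has a single point scale, 1/cos φ).
k = 1/cos 59.6° = 1/0.5060 = 1.976.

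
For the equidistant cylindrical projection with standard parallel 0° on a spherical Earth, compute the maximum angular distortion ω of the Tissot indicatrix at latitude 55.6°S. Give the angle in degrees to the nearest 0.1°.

32.3°

In the plate carrée (x = Rλ, y = Rφ), meridians are true-scale (h = 1) and parallels are stretched by k = sec φ.
At 55.6°: h = 1.000, k = 1.770; principal scales a = 1.770, b = 1.000.
sin(ω/2) = (a − b)/(a + b) = 0.7700/2.770 = 0.2780, so ω = 2 arcsin(0.2780) ≈ 32.3°.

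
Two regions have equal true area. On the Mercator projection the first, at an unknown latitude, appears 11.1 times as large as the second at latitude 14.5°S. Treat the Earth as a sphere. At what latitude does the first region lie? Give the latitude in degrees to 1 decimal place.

73.1°

Mercator areal scale is sec²φ, so apparent-area ratio = sec²φ₁ / sec²φ₂ = cos²φ₂ / cos²φ₁.
cos²φ₂ / cos²φ₁ = 11.1  ⇒  cos φ₁ = cos 14.5° / √11.1 = 0.9681/3.332 = 0.2906.
φ₁ = arccos(0.2906) ≈ 73.1°.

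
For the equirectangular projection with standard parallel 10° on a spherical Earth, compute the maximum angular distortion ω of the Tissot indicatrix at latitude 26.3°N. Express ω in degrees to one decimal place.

With standard parallel φ₀ = 10°, the equirectangular projection gives x = Rλ cos φ₀, y = Rφ, so h = 1 and k = cos 10° / cos φ.
At 26.3°: h = 1.000, k = 1.099; principal scales a = 1.099, b = 1.000.
sin(ω/2) = (a − b)/(a + b) = 0.09852/2.099 = 0.04695, so ω = 2 arcsin(0.04695) ≈ 5.4°.

5.4°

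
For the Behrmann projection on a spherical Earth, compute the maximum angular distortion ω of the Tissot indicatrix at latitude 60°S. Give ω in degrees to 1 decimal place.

The Behrmann projection is cylindrical equal-area with φ₀ = 30°. For cylindrical equal-area with standard parallel φ₀, h = cos φ / cos φ₀ and k = cos φ₀ / cos φ, so h·k = 1.
At 60°: h = 0.5774, k = 1.732; principal scales a = 1.732, b = 0.5774.
sin(ω/2) = (a − b)/(a + b) = 1.155/2.309 = 0.5000, so ω = 2 arcsin(0.5000) ≈ 60.0°.

60.0°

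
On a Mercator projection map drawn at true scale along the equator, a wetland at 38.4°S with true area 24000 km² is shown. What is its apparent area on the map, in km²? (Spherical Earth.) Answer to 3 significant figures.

39100 km²

Mercator is conformal, so the point scale is isotropic: h = k = sec φ = 1/cos φ.
Areal scale = k² = sec²φ = 1/cos²(38.4°) = 1/0.7837² = 1.628.
Apparent area = 24000 × 1.628 ≈ 39100 km².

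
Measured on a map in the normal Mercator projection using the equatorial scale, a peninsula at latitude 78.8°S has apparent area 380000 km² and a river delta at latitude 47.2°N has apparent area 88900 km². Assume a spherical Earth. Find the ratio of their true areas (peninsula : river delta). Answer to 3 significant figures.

Mercator's areal exaggeration is sec²φ; hence true area = (apparent area) · cos²φ.
True area of peninsula: 380000 × cos²(78.8°) = 380000 × 0.03773 = 14340 km².
True area of river delta: 88900 × cos²(47.2°) = 88900 × 0.4616 = 41040 km².
Ratio = 14340 / 41040 ≈ 0.349.

0.349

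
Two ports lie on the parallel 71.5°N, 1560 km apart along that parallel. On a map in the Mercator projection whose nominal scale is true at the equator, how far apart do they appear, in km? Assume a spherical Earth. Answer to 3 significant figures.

4920 km

The Mercator projection is conformal; its linear scale factor is the same in every direction and equals sec φ = 1/cos φ.
Along the parallel, k = sec 71.5° = 1/0.3173 = 3.152.
Map distance = 1560 × 3.152 ≈ 4920 km.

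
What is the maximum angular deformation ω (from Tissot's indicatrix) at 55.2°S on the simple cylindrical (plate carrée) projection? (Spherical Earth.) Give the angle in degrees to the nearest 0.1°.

For the equirectangular projection with φ₀ = 0 (plate carrée), h = 1 along meridians and k = sec φ along parallels.
At 55.2°: h = 1.000, k = 1.752; principal scales a = 1.752, b = 1.000.
sin(ω/2) = (a − b)/(a + b) = 0.7522/2.752 = 0.2733, so ω = 2 arcsin(0.2733) ≈ 31.7°.

31.7°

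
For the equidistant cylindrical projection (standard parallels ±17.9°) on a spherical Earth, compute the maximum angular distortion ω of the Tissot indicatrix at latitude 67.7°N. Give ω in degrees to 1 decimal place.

50.9°

In the equirectangular projection with standard parallel φ₀ = 17.9° (x = Rλ cos φ₀, y = Rφ), meridians are true-scale (h = 1) and the parallel scale is k = cos φ₀ / cos φ.
At 67.7°: h = 1.000, k = 2.508; principal scales a = 2.508, b = 1.000.
sin(ω/2) = (a − b)/(a + b) = 1.508/3.508 = 0.4298, so ω = 2 arcsin(0.4298) ≈ 50.9°.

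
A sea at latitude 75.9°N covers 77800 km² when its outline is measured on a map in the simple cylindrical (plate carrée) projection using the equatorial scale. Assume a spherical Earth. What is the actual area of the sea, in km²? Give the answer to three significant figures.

In the plate carrée (x = Rλ, y = Rφ), meridians are true-scale (h = 1) and parallels are stretched by k = sec φ.
Areal scale = h·k = 1 × sec φ; at 75.9°, h = 1.000, k = 4.105, so h·k = 4.105.
True area = apparent / (areal scale) = 77800 / 4.105 ≈ 19000 km².

19000 km²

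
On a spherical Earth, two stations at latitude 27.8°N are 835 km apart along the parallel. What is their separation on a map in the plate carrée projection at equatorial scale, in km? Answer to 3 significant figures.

944 km

For the equirectangular projection with φ₀ = 0 (plate carrée), h = 1 along meridians and k = sec φ along parallels.
Along the parallel, k = sec 27.8° = 1/0.8846 = 1.130.
Map distance = 835 × 1.130 ≈ 944 km.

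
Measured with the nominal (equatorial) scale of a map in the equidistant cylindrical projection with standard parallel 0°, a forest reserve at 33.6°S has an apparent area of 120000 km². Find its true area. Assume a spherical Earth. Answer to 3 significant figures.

100000 km²

Plate carrée maps x = Rλ, y = Rφ. The meridian scale is h = 1 and the parallel scale is k = 1/cos φ = sec φ.
Areal scale = h·k = 1 × sec φ; at 33.6°, h = 1.000, k = 1.201, so h·k = 1.201.
True area = apparent / (areal scale) = 120000 / 1.201 ≈ 100000 km².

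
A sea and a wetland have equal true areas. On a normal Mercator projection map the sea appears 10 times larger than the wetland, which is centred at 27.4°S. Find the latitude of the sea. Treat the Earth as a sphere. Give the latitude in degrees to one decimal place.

73.7°

On Mercator, (apparent₁)/(apparent₂) = sec²φ₁ / sec²φ₂ when true areas are equal.
cos²φ₂ / cos²φ₁ = 10  ⇒  cos φ₁ = cos 27.4° / √10 = 0.8878/3.162 = 0.2808.
φ₁ = arccos(0.2808) ≈ 73.7°.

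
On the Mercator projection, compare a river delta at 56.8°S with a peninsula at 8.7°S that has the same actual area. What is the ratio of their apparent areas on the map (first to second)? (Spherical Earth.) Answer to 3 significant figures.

3.26

Mercator is conformal with k = sec φ, so areal scale = k² = sec²φ.
At 56.8°: sec²(56.8°) = 1/0.5476² = 3.335.
At 8.7°: sec²(8.7°) = 1/0.9885² = 1.023.
Ratio = 3.335/1.023 = cos²(8.7°)/cos²(56.8°) ≈ 3.26.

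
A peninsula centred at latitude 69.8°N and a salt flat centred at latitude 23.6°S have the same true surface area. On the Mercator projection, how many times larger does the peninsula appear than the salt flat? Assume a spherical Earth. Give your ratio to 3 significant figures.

7.04

On Mercator, area is exaggerated by sec²φ = 1/cos²φ.
At 69.8°: sec²(69.8°) = 1/0.3453² = 8.387.
At 23.6°: sec²(23.6°) = 1/0.9164² = 1.191.
Ratio = 8.387/1.191 = cos²(23.6°)/cos²(69.8°) ≈ 7.04.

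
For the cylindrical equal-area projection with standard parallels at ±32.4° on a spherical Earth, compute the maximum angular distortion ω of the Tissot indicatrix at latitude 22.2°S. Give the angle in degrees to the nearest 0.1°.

For cylindrical equal-area with standard parallel φ₀, h = cos φ / cos φ₀ and k = cos φ₀ / cos φ, so h·k = 1.
At 22.2°: h = 1.097, k = 0.9119; principal scales a = 1.097, b = 0.9119.
sin(ω/2) = (a − b)/(a + b) = 0.1846/2.009 = 0.09193, so ω = 2 arcsin(0.09193) ≈ 10.5°.

10.5°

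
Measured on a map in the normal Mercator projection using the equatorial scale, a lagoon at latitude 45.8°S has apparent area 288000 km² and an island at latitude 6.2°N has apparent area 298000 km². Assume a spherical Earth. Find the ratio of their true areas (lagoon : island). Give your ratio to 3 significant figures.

Mercator's areal exaggeration is sec²φ; hence true area = (apparent area) · cos²φ.
True area of lagoon: 288000 × cos²(45.8°) = 288000 × 0.4860 = 140000 km².
True area of island: 298000 × cos²(6.2°) = 298000 × 0.9883 = 294500 km².
Ratio = 140000 / 294500 ≈ 0.475.

0.475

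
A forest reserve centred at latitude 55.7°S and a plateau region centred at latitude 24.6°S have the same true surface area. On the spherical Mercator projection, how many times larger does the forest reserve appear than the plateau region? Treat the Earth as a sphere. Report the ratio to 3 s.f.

2.60

Mercator areal scale is sec²φ.
At 55.7°: sec²(55.7°) = 1/0.5635² = 3.149.
At 24.6°: sec²(24.6°) = 1/0.9092² = 1.210.
Ratio = 3.149/1.210 = cos²(24.6°)/cos²(55.7°) ≈ 2.60.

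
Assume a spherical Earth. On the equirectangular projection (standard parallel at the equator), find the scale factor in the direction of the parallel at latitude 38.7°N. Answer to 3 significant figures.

For the equirectangular projection with φ₀ = 0 (plate carrée), h = 1 along meridians and k = sec φ along parallels.
k = 1/cos 38.7° = 1/0.7804 = 1.281.

1.28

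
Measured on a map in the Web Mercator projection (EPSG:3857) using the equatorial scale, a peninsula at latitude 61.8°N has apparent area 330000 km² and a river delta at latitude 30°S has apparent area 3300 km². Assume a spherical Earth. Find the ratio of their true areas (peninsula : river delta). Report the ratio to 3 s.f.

29.8

On Mercator the areal scale is sec²φ, so true area = apparent × cos²φ.
True area of peninsula: 330000 × cos²(61.8°) = 330000 × 0.2233 = 73690 km².
True area of river delta: 3300 × cos²(30°) = 3300 × 0.7500 = 2475 km².
Ratio = 73690 / 2475 ≈ 29.8.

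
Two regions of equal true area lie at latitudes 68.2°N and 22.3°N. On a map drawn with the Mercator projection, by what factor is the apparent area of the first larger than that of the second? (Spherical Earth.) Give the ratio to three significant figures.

6.21

On Mercator, area is exaggerated by sec²φ = 1/cos²φ.
At 68.2°: sec²(68.2°) = 1/0.3714² = 7.251.
At 22.3°: sec²(22.3°) = 1/0.9252² = 1.168.
Ratio = 7.251/1.168 = cos²(22.3°)/cos²(68.2°) ≈ 6.21.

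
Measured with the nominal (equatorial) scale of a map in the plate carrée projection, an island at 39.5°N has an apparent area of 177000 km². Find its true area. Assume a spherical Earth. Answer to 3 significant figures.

137000 km²

In the plate carrée (x = Rλ, y = Rφ), meridians are true-scale (h = 1) and parallels are stretched by k = sec φ.
Areal scale = h·k = 1 × sec φ; at 39.5°, h = 1.000, k = 1.296, so h·k = 1.296.
True area = apparent / (areal scale) = 177000 / 1.296 ≈ 137000 km².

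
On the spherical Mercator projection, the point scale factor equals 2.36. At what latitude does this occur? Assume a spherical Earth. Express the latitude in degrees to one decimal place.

Mercator scale is k = sec φ = 1/cos φ.
1/cos φ = 2.36  ⇒  cos φ = 0.4237  ⇒  φ = arccos(0.4237) ≈ 64.9°.

64.9°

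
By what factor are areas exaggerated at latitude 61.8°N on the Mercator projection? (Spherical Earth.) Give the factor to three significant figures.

For Mercator, h = k = sec φ (a conformal cylindrical projection has a single point scale, 1/cos φ).
Areal scale = k² = sec²φ = 1/cos²(61.8°) = 1/0.4726² = 4.478.

4.48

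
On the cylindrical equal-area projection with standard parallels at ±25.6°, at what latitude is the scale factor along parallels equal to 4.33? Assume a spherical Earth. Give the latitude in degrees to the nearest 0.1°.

78.0°

For cylindrical equal-area with standard parallel φ₀, h = cos φ / cos φ₀ and k = cos φ₀ / cos φ, so h·k = 1.
k = cos φ₀ / cos φ = 4.33  ⇒  cos φ = cos 25.6° / 4.33 = 0.2083.
φ = arccos(0.2083) ≈ 78.0°.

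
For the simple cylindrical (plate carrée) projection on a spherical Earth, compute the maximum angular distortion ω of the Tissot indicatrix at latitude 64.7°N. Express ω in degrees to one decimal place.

47.3°

For the equirectangular projection with φ₀ = 0 (plate carrée), h = 1 along meridians and k = sec φ along parallels.
At 64.7°: h = 1.000, k = 2.340; principal scales a = 2.340, b = 1.000.
sin(ω/2) = (a − b)/(a + b) = 1.340/3.340 = 0.4012, so ω = 2 arcsin(0.4012) ≈ 47.3°.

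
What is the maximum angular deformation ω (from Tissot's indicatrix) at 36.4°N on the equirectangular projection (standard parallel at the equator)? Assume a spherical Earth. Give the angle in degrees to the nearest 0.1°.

In the plate carrée (x = Rλ, y = Rφ), meridians are true-scale (h = 1) and parallels are stretched by k = sec φ.
At 36.4°: h = 1.000, k = 1.242; principal scales a = 1.242, b = 1.000.
sin(ω/2) = (a − b)/(a + b) = 0.2424/2.242 = 0.1081, so ω = 2 arcsin(0.1081) ≈ 12.4°.

12.4°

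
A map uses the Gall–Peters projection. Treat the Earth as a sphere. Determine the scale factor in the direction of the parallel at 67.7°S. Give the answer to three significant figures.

1.86

The Gall–Peters projection is cylindrical equal-area with φ₀ = 45°. A cylindrical equal-area projection with standard parallel φ₀ has meridian scale h = cos φ / cos φ₀ and parallel scale k = cos φ₀ / cos φ (so areas are preserved, h·k = 1).
k = cos 45° / cos 67.7° = 0.7071/0.3795 = 1.863.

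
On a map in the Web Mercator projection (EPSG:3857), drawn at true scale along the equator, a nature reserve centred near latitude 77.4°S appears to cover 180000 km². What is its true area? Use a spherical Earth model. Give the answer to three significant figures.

8570 km²

The Mercator projection is conformal; its linear scale factor is the same in every direction and equals sec φ = 1/cos φ.
Areal scale = k² = sec²φ = 1/cos²(77.4°) = 1/0.2181² = 21.01.
True area = apparent / (areal scale) = 180000 / 21.01 ≈ 8570 km².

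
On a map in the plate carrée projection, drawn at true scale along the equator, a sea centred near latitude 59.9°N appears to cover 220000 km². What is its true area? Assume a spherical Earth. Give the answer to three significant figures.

Plate carrée maps x = Rλ, y = Rφ. The meridian scale is h = 1 and the parallel scale is k = 1/cos φ = sec φ.
Areal scale = h·k = 1 × sec φ; at 59.9°, h = 1.000, k = 1.994, so h·k = 1.994.
True area = apparent / (areal scale) = 220000 / 1.994 ≈ 110000 km².

110000 km²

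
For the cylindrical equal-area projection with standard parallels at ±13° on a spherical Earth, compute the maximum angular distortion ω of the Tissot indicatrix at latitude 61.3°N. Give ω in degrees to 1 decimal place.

A cylindrical equal-area projection with standard parallel φ₀ has meridian scale h = cos φ / cos φ₀ and parallel scale k = cos φ₀ / cos φ (so areas are preserved, h·k = 1).
At 61.3°: h = 0.4929, k = 2.029; principal scales a = 2.029, b = 0.4929.
sin(ω/2) = (a − b)/(a + b) = 1.536/2.522 = 0.6091, so ω = 2 arcsin(0.6091) ≈ 75.1°.

75.1°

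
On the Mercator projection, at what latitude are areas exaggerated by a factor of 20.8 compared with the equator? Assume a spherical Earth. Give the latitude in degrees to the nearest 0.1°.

77.3°

Mercator areal scale is sec²φ.
sec²φ = 20.8  ⇒  cos²φ = 0.04808  ⇒  cos φ = 0.2193.
φ = arccos(0.2193) ≈ 77.3°.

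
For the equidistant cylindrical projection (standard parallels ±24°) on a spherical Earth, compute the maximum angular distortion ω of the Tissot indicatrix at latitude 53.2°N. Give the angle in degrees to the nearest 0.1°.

24.0°

With standard parallel φ₀ = 24°, the equirectangular projection gives x = Rλ cos φ₀, y = Rφ, so h = 1 and k = cos 24° / cos φ.
At 53.2°: h = 1.000, k = 1.525; principal scales a = 1.525, b = 1.000.
sin(ω/2) = (a − b)/(a + b) = 0.5251/2.525 = 0.2079, so ω = 2 arcsin(0.2079) ≈ 24.0°.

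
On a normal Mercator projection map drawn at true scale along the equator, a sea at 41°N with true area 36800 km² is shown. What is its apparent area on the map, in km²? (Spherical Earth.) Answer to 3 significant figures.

64600 km²

For Mercator, h = k = sec φ (a conformal cylindrical projection has a single point scale, 1/cos φ).
Areal scale = k² = sec²φ = 1/cos²(41°) = 1/0.7547² = 1.756.
Apparent area = 36800 × 1.756 ≈ 64600 km².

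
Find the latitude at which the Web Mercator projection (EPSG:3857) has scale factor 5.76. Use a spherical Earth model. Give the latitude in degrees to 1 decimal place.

Mercator scale is k = sec φ = 1/cos φ.
1/cos φ = 5.76  ⇒  cos φ = 0.1736  ⇒  φ = arccos(0.1736) ≈ 80.0°.

80.0°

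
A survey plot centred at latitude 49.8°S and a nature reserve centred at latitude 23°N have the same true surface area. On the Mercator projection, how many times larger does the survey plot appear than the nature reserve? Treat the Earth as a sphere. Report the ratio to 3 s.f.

2.03

Mercator areal scale is sec²φ.
At 49.8°: sec²(49.8°) = 1/0.6455² = 2.400.
At 23°: sec²(23°) = 1/0.9205² = 1.180.
Ratio = 2.400/1.180 = cos²(23°)/cos²(49.8°) ≈ 2.03.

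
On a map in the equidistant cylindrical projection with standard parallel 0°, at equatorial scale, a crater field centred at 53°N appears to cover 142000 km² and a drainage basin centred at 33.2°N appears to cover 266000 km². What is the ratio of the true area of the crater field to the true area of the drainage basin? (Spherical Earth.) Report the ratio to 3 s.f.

Plate carrée has h = 1 and k = sec φ, giving areal scale sec φ; true area = (apparent area) · cos φ.
True area of crater field: 142000 × cos(53°) = 142000 × 0.6018 = 85460 km².
True area of drainage basin: 266000 × cos(33.2°) = 266000 × 0.8368 = 222600 km².
Ratio = 85460 / 222600 ≈ 0.384.

0.384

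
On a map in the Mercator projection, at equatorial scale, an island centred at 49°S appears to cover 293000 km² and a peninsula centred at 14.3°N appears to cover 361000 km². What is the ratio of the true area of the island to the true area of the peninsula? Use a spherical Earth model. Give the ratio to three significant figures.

On Mercator the areal scale is sec²φ, so true area = apparent × cos²φ.
True area of island: 293000 × cos²(49°) = 293000 × 0.4304 = 126100 km².
True area of peninsula: 361000 × cos²(14.3°) = 361000 × 0.9390 = 339000 km².
Ratio = 126100 / 339000 ≈ 0.372.

0.372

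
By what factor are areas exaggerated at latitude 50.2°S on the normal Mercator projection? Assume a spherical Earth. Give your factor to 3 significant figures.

For Mercator, h = k = sec φ (a conformal cylindrical projection has a single point scale, 1/cos φ).
Areal scale = k² = sec²φ = 1/cos²(50.2°) = 1/0.6401² = 2.441.

2.44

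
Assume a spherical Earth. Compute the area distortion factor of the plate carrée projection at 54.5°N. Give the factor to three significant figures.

1.72

In the plate carrée (x = Rλ, y = Rφ), meridians are true-scale (h = 1) and parallels are stretched by k = sec φ.
Areal scale = h·k = 1 × sec φ; at 54.5°, h = 1.000, k = 1.722, so h·k = 1.722.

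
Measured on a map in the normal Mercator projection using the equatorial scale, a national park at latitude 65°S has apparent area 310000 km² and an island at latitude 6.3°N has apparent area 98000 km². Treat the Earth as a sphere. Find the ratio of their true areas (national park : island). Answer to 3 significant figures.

0.572

Mercator's areal exaggeration is sec²φ; hence true area = (apparent area) · cos²φ.
True area of national park: 310000 × cos²(65°) = 310000 × 0.1786 = 55370 km².
True area of island: 98000 × cos²(6.3°) = 98000 × 0.9880 = 96820 km².
Ratio = 55370 / 96820 ≈ 0.572.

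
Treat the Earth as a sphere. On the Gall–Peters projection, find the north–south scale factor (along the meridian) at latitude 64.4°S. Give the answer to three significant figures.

0.611

The Gall–Peters projection is cylindrical equal-area with φ₀ = 45°. For cylindrical equal-area with standard parallel φ₀, h = cos φ / cos φ₀ and k = cos φ₀ / cos φ, so h·k = 1.
h = cos 64.4° / cos 45° = 0.4321/0.7071 = 0.6111.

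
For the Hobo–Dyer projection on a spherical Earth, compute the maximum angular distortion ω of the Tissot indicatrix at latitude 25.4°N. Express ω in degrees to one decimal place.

Hobo–Dyer is a cylindrical equal-area projection with standard parallels at ±37.5°. A cylindrical equal-area projection with standard parallel φ₀ has meridian scale h = cos φ / cos φ₀ and parallel scale k = cos φ₀ / cos φ (so areas are preserved, h·k = 1).
At 25.4°: h = 1.139, k = 0.8782; principal scales a = 1.139, b = 0.8782.
sin(ω/2) = (a − b)/(a + b) = 0.2604/2.017 = 0.1291, so ω = 2 arcsin(0.1291) ≈ 14.8°.

14.8°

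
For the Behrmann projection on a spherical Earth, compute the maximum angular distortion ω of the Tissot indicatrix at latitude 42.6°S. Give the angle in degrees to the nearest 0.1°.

18.5°

Behrmann is a cylindrical equal-area projection with standard parallels at ±30°. A cylindrical equal-area projection with standard parallel φ₀ has meridian scale h = cos φ / cos φ₀ and parallel scale k = cos φ₀ / cos φ (so areas are preserved, h·k = 1).
At 42.6°: h = 0.8500, k = 1.177; principal scales a = 1.177, b = 0.8500.
sin(ω/2) = (a − b)/(a + b) = 0.3265/2.026 = 0.1611, so ω = 2 arcsin(0.1611) ≈ 18.5°.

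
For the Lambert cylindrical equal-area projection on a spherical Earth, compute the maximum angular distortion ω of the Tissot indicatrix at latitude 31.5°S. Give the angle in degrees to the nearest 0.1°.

The Lambert cylindrical equal-area projection is the cylindrical equal-area projection with its standard parallel at the equator (φ₀ = 0). A cylindrical equal-area projection with standard parallel φ₀ has meridian scale h = cos φ / cos φ₀ and parallel scale k = cos φ₀ / cos φ (so areas are preserved, h·k = 1).
At 31.5°: h = 0.8526, k = 1.173; principal scales a = 1.173, b = 0.8526.
sin(ω/2) = (a − b)/(a + b) = 0.3202/2.025 = 0.1581, so ω = 2 arcsin(0.1581) ≈ 18.2°.

18.2°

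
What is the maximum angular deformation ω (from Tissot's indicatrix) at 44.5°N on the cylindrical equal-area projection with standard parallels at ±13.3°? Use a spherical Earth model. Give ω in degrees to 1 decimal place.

35.0°

A cylindrical equal-area projection with standard parallel φ₀ has meridian scale h = cos φ / cos φ₀ and parallel scale k = cos φ₀ / cos φ (so areas are preserved, h·k = 1).
At 44.5°: h = 0.7329, k = 1.364; principal scales a = 1.364, b = 0.7329.
sin(ω/2) = (a − b)/(a + b) = 0.6315/2.097 = 0.3011, so ω = 2 arcsin(0.3011) ≈ 35.0°.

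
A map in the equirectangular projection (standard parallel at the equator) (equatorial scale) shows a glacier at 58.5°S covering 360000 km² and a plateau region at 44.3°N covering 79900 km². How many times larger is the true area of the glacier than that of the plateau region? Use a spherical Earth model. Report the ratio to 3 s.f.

Plate carrée has h = 1 and k = sec φ, giving areal scale sec φ; true area = (apparent area) · cos φ.
True area of glacier: 360000 × cos(58.5°) = 360000 × 0.5225 = 188100 km².
True area of plateau region: 79900 × cos(44.3°) = 79900 × 0.7157 = 57180 km².
Ratio = 188100 / 57180 ≈ 3.29.

3.29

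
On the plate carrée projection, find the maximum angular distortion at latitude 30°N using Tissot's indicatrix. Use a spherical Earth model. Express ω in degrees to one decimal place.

8.2°

For the equirectangular projection with φ₀ = 0 (plate carrée), h = 1 along meridians and k = sec φ along parallels.
At 30°: h = 1.000, k = 1.155; principal scales a = 1.155, b = 1.000.
sin(ω/2) = (a − b)/(a + b) = 0.1547/2.155 = 0.07180, so ω = 2 arcsin(0.07180) ≈ 8.2°.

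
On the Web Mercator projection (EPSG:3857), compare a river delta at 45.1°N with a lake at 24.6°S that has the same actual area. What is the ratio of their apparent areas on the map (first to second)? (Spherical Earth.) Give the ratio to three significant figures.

Mercator areal scale is sec²φ.
At 45.1°: sec²(45.1°) = 1/0.7059² = 2.007.
At 24.6°: sec²(24.6°) = 1/0.9092² = 1.210.
Ratio = 2.007/1.210 = cos²(24.6°)/cos²(45.1°) ≈ 1.66.

1.66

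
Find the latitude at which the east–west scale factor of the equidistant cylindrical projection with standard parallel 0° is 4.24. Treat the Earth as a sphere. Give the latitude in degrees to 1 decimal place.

76.4°

Plate carrée: h = 1, k = sec φ along parallels.
sec φ = 4.24  ⇒  cos φ = 0.2358  ⇒  φ ≈ 76.4°.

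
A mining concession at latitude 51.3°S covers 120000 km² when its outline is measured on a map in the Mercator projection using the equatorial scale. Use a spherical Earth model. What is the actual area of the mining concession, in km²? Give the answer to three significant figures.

Mercator is conformal, so the point scale is isotropic: h = k = sec φ = 1/cos φ.
Areal scale = k² = sec²φ = 1/cos²(51.3°) = 1/0.6252² = 2.558.
True area = apparent / (areal scale) = 120000 / 2.558 ≈ 46900 km².

46900 km²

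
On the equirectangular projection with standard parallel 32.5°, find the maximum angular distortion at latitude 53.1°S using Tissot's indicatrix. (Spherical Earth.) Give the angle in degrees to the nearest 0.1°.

19.4°

The equidistant cylindrical projection with φ₀ = 32.5° has h = 1 (meridians true) and k = cos φ₀ / cos φ along parallels.
At 53.1°: h = 1.000, k = 1.405; principal scales a = 1.405, b = 1.000.
sin(ω/2) = (a − b)/(a + b) = 0.4047/2.405 = 0.1683, so ω = 2 arcsin(0.1683) ≈ 19.4°.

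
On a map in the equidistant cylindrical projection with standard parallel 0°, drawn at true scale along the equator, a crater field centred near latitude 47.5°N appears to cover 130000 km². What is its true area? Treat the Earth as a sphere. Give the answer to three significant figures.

87800 km²

For the equirectangular projection with φ₀ = 0 (plate carrée), h = 1 along meridians and k = sec φ along parallels.
Areal scale = h·k = 1 × sec φ; at 47.5°, h = 1.000, k = 1.480, so h·k = 1.480.
True area = apparent / (areal scale) = 130000 / 1.480 ≈ 87800 km².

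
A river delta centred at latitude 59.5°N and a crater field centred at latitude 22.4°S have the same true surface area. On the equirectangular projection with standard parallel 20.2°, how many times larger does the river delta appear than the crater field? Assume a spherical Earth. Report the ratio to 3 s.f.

With standard parallel φ₀ = 20.2°, the equirectangular projection gives x = Rλ cos φ₀, y = Rφ, so h = 1 and k = cos 20.2° / cos φ.
Areal scale at 59.5°: h·k = 1.000 × 1.849 = 1.849.
Areal scale at 22.4°: h·k = 1.000 × 1.015 = 1.015.
Ratio = 1.849/1.015 ≈ 1.82.

1.82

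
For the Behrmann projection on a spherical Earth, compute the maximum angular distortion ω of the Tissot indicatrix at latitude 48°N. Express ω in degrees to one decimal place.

Behrmann is a cylindrical equal-area projection with standard parallels at ±30°. Cylindrical equal-area (φ₀ = 30°): h = cos φ / cos 30° along meridians, k = cos 30° / cos φ along parallels; h·k = 1.
At 48°: h = 0.7726, k = 1.294; principal scales a = 1.294, b = 0.7726.
sin(ω/2) = (a − b)/(a + b) = 0.5216/2.067 = 0.2524, so ω = 2 arcsin(0.2524) ≈ 29.2°.

29.2°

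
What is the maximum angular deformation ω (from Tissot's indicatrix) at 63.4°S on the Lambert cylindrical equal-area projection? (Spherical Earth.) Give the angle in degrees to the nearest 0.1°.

The Lambert cylindrical equal-area projection is the cylindrical equal-area projection with its standard parallel at the equator (φ₀ = 0). For cylindrical equal-area with standard parallel φ₀, h = cos φ / cos φ₀ and k = cos φ₀ / cos φ, so h·k = 1.
At 63.4°: h = 0.4478, k = 2.233; principal scales a = 2.233, b = 0.4478.
sin(ω/2) = (a − b)/(a + b) = 1.786/2.681 = 0.6660, so ω = 2 arcsin(0.6660) ≈ 83.5°.

83.5°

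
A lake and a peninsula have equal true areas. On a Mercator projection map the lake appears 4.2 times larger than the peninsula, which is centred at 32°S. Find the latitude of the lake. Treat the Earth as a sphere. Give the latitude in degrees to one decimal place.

For equal true areas on Mercator, apparent areas scale as sec²φ, so the ratio is cos²φ₂ / cos²φ₁.
cos²φ₂ / cos²φ₁ = 4.2  ⇒  cos φ₁ = cos 32° / √4.2 = 0.8480/2.049 = 0.4138.
φ₁ = arccos(0.4138) ≈ 65.6°.

65.6°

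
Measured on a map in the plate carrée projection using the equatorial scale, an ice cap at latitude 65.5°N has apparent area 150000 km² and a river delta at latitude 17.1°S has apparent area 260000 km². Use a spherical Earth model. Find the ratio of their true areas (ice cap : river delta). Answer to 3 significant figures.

0.250

Plate carrée has h = 1 and k = sec φ, giving areal scale sec φ; true area = (apparent area) · cos φ.
True area of ice cap: 150000 × cos(65.5°) = 150000 × 0.4147 = 62200 km².
True area of river delta: 260000 × cos(17.1°) = 260000 × 0.9558 = 248500 km².
Ratio = 62200 / 248500 ≈ 0.250.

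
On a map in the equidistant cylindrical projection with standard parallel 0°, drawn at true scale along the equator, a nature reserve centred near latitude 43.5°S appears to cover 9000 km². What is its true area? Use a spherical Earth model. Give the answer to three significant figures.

For the equirectangular projection with φ₀ = 0 (plate carrée), h = 1 along meridians and k = sec φ along parallels.
Areal scale = h·k = 1 × sec φ; at 43.5°, h = 1.000, k = 1.379, so h·k = 1.379.
True area = apparent / (areal scale) = 9000 / 1.379 ≈ 6530 km².

6530 km²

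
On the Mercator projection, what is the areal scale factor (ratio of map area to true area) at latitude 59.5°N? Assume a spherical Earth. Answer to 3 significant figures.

3.88

Mercator is conformal, so the point scale is isotropic: h = k = sec φ = 1/cos φ.
Areal scale = k² = sec²φ = 1/cos²(59.5°) = 1/0.5075² = 3.882.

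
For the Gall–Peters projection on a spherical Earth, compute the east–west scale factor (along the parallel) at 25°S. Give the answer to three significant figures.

0.780

Gall–Peters is a cylindrical equal-area projection with standard parallels at ±45°. For cylindrical equal-area with standard parallel φ₀, h = cos φ / cos φ₀ and k = cos φ₀ / cos φ, so h·k = 1.
k = cos 45° / cos 25° = 0.7071/0.9063 = 0.7802.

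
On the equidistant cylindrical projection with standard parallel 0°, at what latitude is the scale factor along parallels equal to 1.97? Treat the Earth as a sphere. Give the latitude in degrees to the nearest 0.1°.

59.5°

Plate carrée: h = 1, k = sec φ along parallels.
sec φ = 1.97  ⇒  cos φ = 0.5076  ⇒  φ ≈ 59.5°.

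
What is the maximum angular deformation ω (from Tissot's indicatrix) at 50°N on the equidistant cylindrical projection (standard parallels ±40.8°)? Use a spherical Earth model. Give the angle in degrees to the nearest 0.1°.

9.4°

The equidistant cylindrical projection with φ₀ = 40.8° has h = 1 (meridians true) and k = cos φ₀ / cos φ along parallels.
At 50°: h = 1.000, k = 1.178; principal scales a = 1.178, b = 1.000.
sin(ω/2) = (a − b)/(a + b) = 0.1777/2.178 = 0.08159, so ω = 2 arcsin(0.08159) ≈ 9.4°.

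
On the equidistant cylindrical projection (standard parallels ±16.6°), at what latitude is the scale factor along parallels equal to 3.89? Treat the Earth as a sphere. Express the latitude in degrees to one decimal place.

In the equirectangular projection with standard parallel φ₀ = 16.6° (x = Rλ cos φ₀, y = Rφ), meridians are true-scale (h = 1) and the parallel scale is k = cos φ₀ / cos φ.
k = cos φ₀ / cos φ = 3.89  ⇒  cos φ = cos 16.6° / 3.89 = 0.2464.
φ = arccos(0.2464) ≈ 75.7°.

75.7°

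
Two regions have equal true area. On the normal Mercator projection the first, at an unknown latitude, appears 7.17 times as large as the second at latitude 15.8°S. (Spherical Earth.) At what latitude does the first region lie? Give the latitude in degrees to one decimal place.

On Mercator, (apparent₁)/(apparent₂) = sec²φ₁ / sec²φ₂ when true areas are equal.
cos²φ₂ / cos²φ₁ = 7.17  ⇒  cos φ₁ = cos 15.8° / √7.17 = 0.9622/2.678 = 0.3593.
φ₁ = arccos(0.3593) ≈ 68.9°.

68.9°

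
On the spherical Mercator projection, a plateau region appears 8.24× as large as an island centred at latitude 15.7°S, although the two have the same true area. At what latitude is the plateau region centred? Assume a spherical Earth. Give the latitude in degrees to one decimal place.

70.4°

For equal true areas on Mercator, apparent areas scale as sec²φ, so the ratio is cos²φ₂ / cos²φ₁.
cos²φ₂ / cos²φ₁ = 8.24  ⇒  cos φ₁ = cos 15.7° / √8.24 = 0.9627/2.871 = 0.3354.
φ₁ = arccos(0.3354) ≈ 70.4°.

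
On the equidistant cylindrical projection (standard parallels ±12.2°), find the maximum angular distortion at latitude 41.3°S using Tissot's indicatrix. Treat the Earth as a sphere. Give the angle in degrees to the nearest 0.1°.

15.0°

In the equirectangular projection with standard parallel φ₀ = 12.2° (x = Rλ cos φ₀, y = Rφ), meridians are true-scale (h = 1) and the parallel scale is k = cos φ₀ / cos φ.
At 41.3°: h = 1.000, k = 1.301; principal scales a = 1.301, b = 1.000.
sin(ω/2) = (a − b)/(a + b) = 0.3010/2.301 = 0.1308, so ω = 2 arcsin(0.1308) ≈ 15.0°.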